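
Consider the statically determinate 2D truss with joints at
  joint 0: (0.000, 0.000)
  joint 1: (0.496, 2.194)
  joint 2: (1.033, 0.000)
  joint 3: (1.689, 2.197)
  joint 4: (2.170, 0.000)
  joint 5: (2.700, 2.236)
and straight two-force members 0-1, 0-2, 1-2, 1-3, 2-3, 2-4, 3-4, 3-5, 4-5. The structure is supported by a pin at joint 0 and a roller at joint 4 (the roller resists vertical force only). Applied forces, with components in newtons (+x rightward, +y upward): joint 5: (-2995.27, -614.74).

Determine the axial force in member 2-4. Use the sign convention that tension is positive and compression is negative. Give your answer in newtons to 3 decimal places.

N=6 nodes, M=9 members, R=3 reactions → 2N=12, M+R=12
member 0 (0-1): L=2.2494, (cx,cy)=(0.2205,0.9754)
member 1 (0-2): L=1.0330, (cx,cy)=(1.0000,0.0000)
member 2 (1-2): L=2.2588, (cx,cy)=(0.2377,-0.9713)
member 3 (1-3): L=1.1930, (cx,cy)=(1.0000,0.0025)
member 4 (2-3): L=2.2928, (cx,cy)=(0.2861,0.9582)
member 5 (2-4): L=1.1370, (cx,cy)=(1.0000,0.0000)
member 6 (3-4): L=2.2490, (cx,cy)=(0.2139,-0.9769)
member 7 (3-5): L=1.0118, (cx,cy)=(0.9993,0.0385)
member 8 (4-5): L=2.2980, (cx,cy)=(0.2306,0.9730)
solve A·x = −loads:
  F[0-1] = -3010.3241 N (compression)
  F[0-2] = -2331.4740 N (compression)
  F[1-2] = +3019.3203 N (tension)
  F[1-3] = -1381.6162 N (compression)
  F[2-3] = -3060.6967 N (compression)
  F[2-4] = -737.9707 N (compression)
  F[3-4] = +2892.2076 N (tension)
  F[3-5] = -2877.9926 N (compression)
  F[4-5] = -517.7613 N (compression)
  Rx@0 = +2995.2700 N
  Ry@0 = +2936.2265 N
  Ry@4 = -2321.4865 N

-737.971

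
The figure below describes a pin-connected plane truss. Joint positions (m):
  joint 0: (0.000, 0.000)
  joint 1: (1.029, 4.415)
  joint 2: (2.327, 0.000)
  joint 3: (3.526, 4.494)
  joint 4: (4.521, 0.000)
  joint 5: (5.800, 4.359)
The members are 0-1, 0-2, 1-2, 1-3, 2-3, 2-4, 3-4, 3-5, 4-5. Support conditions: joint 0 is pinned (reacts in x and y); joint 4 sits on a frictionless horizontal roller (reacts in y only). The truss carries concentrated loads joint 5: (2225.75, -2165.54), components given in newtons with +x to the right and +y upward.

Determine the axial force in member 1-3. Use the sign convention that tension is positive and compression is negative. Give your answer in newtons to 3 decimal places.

N=6 nodes, M=9 members, R=3 reactions → 2N=12, M+R=12
member 0 (0-1): L=4.5333, (cx,cy)=(0.2270,0.9739)
member 1 (0-2): L=2.3270, (cx,cy)=(1.0000,0.0000)
member 2 (1-2): L=4.6019, (cx,cy)=(0.2821,-0.9594)
member 3 (1-3): L=2.4982, (cx,cy)=(0.9995,0.0316)
member 4 (2-3): L=4.6512, (cx,cy)=(0.2578,0.9662)
member 5 (2-4): L=2.1940, (cx,cy)=(1.0000,0.0000)
member 6 (3-4): L=4.6028, (cx,cy)=(0.2162,-0.9764)
member 7 (3-5): L=2.2780, (cx,cy)=(0.9982,-0.0593)
member 8 (4-5): L=4.5428, (cx,cy)=(0.2815,0.9595)
solve A·x = −loads:
  F[0-1] = +2832.5661 N (tension)
  F[0-2] = +1582.7984 N (tension)
  F[1-2] = -2827.8749 N (compression)
  F[1-3] = +1441.3040 N (tension)
  F[2-3] = +2807.9547 N (tension)
  F[2-4] = +61.3236 N (tension)
  F[3-4] = -2996.4293 N (compression)
  F[3-5] = +2817.1196 N (tension)
  F[4-5] = -2082.8469 N (compression)
  Rx@0 = -2225.7500 N
  Ry@0 = -2758.6308 N
  Ry@4 = +4924.1708 N

1441.304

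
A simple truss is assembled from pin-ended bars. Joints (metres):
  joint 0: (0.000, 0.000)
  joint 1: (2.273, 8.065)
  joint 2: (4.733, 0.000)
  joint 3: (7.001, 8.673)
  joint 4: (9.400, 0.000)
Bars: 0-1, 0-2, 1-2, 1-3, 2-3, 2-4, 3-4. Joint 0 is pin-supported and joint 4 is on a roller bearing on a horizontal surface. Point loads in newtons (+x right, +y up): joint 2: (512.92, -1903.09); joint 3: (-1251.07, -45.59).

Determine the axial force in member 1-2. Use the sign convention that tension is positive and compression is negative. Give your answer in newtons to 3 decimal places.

N=5 nodes, M=7 members, R=3 reactions → 2N=10, M+R=10
member 0 (0-1): L=8.3792, (cx,cy)=(0.2713,0.9625)
member 1 (0-2): L=4.7330, (cx,cy)=(1.0000,0.0000)
member 2 (1-2): L=8.4318, (cx,cy)=(0.2918,-0.9565)
member 3 (1-3): L=4.7669, (cx,cy)=(0.9918,0.1275)
member 4 (2-3): L=8.9646, (cx,cy)=(0.2530,0.9675)
member 5 (2-4): L=4.6670, (cx,cy)=(1.0000,0.0000)
member 6 (3-4): L=8.9987, (cx,cy)=(0.2666,-0.9638)
solve A·x = −loads:
  F[0-1] = -2193.0410 N (compression)
  F[0-2] = -143.2494 N (compression)
  F[1-2] = +2046.5638 N (tension)
  F[1-3] = -1201.8040 N (compression)
  F[2-3] = -56.2668 N (compression)
  F[2-4] = -44.8463 N (compression)
  F[3-4] = +168.2189 N (tension)
  Rx@0 = +738.1500 N
  Ry@0 = +2110.8108 N
  Ry@4 = -162.1308 N

2046.564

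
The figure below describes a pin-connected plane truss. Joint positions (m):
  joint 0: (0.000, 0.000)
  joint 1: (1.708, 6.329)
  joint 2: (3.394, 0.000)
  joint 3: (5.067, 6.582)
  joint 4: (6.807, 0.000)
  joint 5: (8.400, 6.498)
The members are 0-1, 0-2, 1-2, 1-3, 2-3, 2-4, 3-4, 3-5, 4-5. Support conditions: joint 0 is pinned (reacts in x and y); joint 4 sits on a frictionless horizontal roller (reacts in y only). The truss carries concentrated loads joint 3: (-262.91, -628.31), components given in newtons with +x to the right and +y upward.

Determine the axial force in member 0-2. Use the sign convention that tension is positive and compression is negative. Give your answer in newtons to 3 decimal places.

N=6 nodes, M=9 members, R=3 reactions → 2N=12, M+R=12
member 0 (0-1): L=6.5554, (cx,cy)=(0.2605,0.9655)
member 1 (0-2): L=3.3940, (cx,cy)=(1.0000,0.0000)
member 2 (1-2): L=6.5497, (cx,cy)=(0.2574,-0.9663)
member 3 (1-3): L=3.3685, (cx,cy)=(0.9972,0.0751)
member 4 (2-3): L=6.7913, (cx,cy)=(0.2463,0.9692)
member 5 (2-4): L=3.4130, (cx,cy)=(1.0000,0.0000)
member 6 (3-4): L=6.8081, (cx,cy)=(0.2556,-0.9668)
member 7 (3-5): L=3.3341, (cx,cy)=(0.9997,-0.0252)
member 8 (4-5): L=6.6904, (cx,cy)=(0.2381,0.9712)
solve A·x = −loads:
  F[0-1] = -429.6682 N (compression)
  F[0-2] = -150.9609 N (compression)
  F[1-2] = +412.2960 N (tension)
  F[1-3] = -218.6983 N (compression)
  F[2-3] = -411.0703 N (compression)
  F[2-4] = +56.4356 N (tension)
  F[3-4] = -220.8158 N (compression)
  F[3-5] = +0.0000 N (tension)
  F[4-5] = -0.0000 N (compression)
  Rx@0 = +262.9100 N
  Ry@0 = +414.8278 N
  Ry@4 = +213.4822 N

-150.961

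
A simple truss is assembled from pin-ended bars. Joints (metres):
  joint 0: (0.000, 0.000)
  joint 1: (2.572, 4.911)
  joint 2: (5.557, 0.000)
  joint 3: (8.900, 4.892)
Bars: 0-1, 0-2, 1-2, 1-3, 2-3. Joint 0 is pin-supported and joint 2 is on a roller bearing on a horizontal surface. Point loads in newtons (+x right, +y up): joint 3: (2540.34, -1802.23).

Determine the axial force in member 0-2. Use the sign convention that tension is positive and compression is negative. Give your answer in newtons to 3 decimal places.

N=4 nodes, M=5 members, R=3 reactions → 2N=8, M+R=8
member 0 (0-1): L=5.5437, (cx,cy)=(0.4639,0.8859)
member 1 (0-2): L=5.5570, (cx,cy)=(1.0000,0.0000)
member 2 (1-2): L=5.7470, (cx,cy)=(0.5194,-0.8545)
member 3 (1-3): L=6.3280, (cx,cy)=(1.0000,-0.0030)
member 4 (2-3): L=5.9251, (cx,cy)=(0.5642,0.8256)
solve A·x = −loads:
  F[0-1] = +3748.3574 N (tension)
  F[0-2] = +801.3033 N (tension)
  F[1-2] = -3899.0210 N (compression)
  F[1-3] = +3764.2065 N (tension)
  F[2-3] = -2169.1543 N (compression)
  Rx@0 = -2540.3400 N
  Ry@0 = -3320.5323 N
  Ry@2 = +5122.7623 N

801.303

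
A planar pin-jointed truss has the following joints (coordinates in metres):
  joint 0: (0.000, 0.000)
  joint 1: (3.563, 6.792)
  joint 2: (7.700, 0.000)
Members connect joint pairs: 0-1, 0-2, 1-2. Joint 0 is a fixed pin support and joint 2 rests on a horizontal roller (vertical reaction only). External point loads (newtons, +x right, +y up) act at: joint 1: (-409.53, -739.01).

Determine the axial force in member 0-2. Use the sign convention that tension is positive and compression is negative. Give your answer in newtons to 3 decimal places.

N=3 nodes, M=3 members, R=3 reactions → 2N=6, M+R=6
member 0 (0-1): L=7.6698, (cx,cy)=(0.4645,0.8855)
member 1 (0-2): L=7.7000, (cx,cy)=(1.0000,0.0000)
member 2 (1-2): L=7.9527, (cx,cy)=(0.5202,-0.8540)
solve A·x = −loads:
  F[0-1] = -856.2915 N (compression)
  F[0-2] = -11.7418 N (compression)
  F[1-2] = +22.5717 N (tension)
  Rx@0 = +409.5300 N
  Ry@0 = +758.2873 N
  Ry@2 = -19.2773 N

-11.742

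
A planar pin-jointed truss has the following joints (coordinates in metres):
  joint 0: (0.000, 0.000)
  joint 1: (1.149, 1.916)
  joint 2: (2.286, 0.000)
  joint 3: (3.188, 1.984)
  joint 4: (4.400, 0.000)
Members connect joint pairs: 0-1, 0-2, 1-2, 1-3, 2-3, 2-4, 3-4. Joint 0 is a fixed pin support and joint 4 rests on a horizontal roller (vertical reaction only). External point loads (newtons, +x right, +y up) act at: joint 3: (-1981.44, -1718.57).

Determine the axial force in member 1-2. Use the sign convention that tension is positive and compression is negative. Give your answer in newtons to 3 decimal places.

N=5 nodes, M=7 members, R=3 reactions → 2N=10, M+R=10
member 0 (0-1): L=2.2341, (cx,cy)=(0.5143,0.8576)
member 1 (0-2): L=2.2860, (cx,cy)=(1.0000,0.0000)
member 2 (1-2): L=2.2280, (cx,cy)=(0.5103,-0.8600)
member 3 (1-3): L=2.0401, (cx,cy)=(0.9994,0.0333)
member 4 (2-3): L=2.1794, (cx,cy)=(0.4139,0.9103)
member 5 (2-4): L=2.1140, (cx,cy)=(1.0000,0.0000)
member 6 (3-4): L=2.3249, (cx,cy)=(0.5213,-0.8534)
solve A·x = −loads:
  F[0-1] = -1593.7722 N (compression)
  F[0-2] = -1161.7657 N (compression)
  F[1-2] = +1527.3723 N (tension)
  F[1-3] = -1600.0293 N (compression)
  F[2-3] = -1442.8824 N (compression)
  F[2-4] = +214.8690 N (tension)
  F[3-4] = -412.1706 N (compression)
  Rx@0 = +1981.4400 N
  Ry@0 = +1366.8372 N
  Ry@4 = +351.7328 N

1527.372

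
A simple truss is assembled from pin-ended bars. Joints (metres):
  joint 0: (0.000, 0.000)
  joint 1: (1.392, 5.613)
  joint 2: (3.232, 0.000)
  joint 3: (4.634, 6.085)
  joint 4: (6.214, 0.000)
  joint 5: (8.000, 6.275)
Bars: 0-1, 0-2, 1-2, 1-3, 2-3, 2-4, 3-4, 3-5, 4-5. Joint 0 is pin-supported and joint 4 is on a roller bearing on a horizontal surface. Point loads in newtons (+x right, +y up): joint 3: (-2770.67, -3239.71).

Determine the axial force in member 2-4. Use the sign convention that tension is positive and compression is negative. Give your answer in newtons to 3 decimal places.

N=6 nodes, M=9 members, R=3 reactions → 2N=12, M+R=12
member 0 (0-1): L=5.7830, (cx,cy)=(0.2407,0.9706)
member 1 (0-2): L=3.2320, (cx,cy)=(1.0000,0.0000)
member 2 (1-2): L=5.9069, (cx,cy)=(0.3115,-0.9502)
member 3 (1-3): L=3.2762, (cx,cy)=(0.9896,0.1441)
member 4 (2-3): L=6.2444, (cx,cy)=(0.2245,0.9745)
member 5 (2-4): L=2.9820, (cx,cy)=(1.0000,0.0000)
member 6 (3-4): L=6.2868, (cx,cy)=(0.2513,-0.9679)
member 7 (3-5): L=3.3714, (cx,cy)=(0.9984,0.0564)
member 8 (4-5): L=6.5242, (cx,cy)=(0.2737,0.9618)
solve A·x = −loads:
  F[0-1] = -3644.0356 N (compression)
  F[0-2] = -1893.5350 N (compression)
  F[1-2] = +3424.2710 N (tension)
  F[1-3] = -1964.2898 N (compression)
  F[2-3] = -3339.1502 N (compression)
  F[2-4] = -77.1657 N (compression)
  F[3-4] = +307.0403 N (tension)
  F[3-5] = +0.0000 N (tension)
  F[4-5] = -0.0000 N (compression)
  Rx@0 = +2770.6700 N
  Ry@0 = +3536.8955 N
  Ry@4 = -297.1855 N

-77.166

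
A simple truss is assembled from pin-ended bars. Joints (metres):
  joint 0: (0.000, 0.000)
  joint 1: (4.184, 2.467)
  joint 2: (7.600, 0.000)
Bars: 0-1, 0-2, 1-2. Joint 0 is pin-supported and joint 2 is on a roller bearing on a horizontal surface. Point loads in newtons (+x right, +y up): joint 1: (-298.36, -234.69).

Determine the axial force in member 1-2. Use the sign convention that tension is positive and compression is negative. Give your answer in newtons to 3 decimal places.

-55.261

N=3 nodes, M=3 members, R=3 reactions → 2N=6, M+R=6
member 0 (0-1): L=4.8572, (cx,cy)=(0.8614,0.5079)
member 1 (0-2): L=7.6000, (cx,cy)=(1.0000,0.0000)
member 2 (1-2): L=4.2137, (cx,cy)=(0.8107,-0.5855)
solve A·x = −loads:
  F[0-1] = -398.3697 N (compression)
  F[0-2] = +44.7996 N (tension)
  F[1-2] = -55.2609 N (compression)
  Rx@0 = +298.3600 N
  Ry@0 = +202.3362 N
  Ry@2 = +32.3538 N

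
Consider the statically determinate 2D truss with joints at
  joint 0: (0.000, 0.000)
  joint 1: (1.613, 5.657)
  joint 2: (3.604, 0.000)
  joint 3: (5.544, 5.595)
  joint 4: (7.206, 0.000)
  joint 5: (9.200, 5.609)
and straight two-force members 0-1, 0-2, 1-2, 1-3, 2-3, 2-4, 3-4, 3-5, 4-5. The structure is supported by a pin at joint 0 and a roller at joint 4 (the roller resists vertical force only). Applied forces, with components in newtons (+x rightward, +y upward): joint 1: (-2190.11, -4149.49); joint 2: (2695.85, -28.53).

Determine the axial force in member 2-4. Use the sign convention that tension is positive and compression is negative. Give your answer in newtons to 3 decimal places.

-230.579

N=6 nodes, M=9 members, R=3 reactions → 2N=12, M+R=12
member 0 (0-1): L=5.8825, (cx,cy)=(0.2742,0.9617)
member 1 (0-2): L=3.6040, (cx,cy)=(1.0000,0.0000)
member 2 (1-2): L=5.9971, (cx,cy)=(0.3320,-0.9433)
member 3 (1-3): L=3.9315, (cx,cy)=(0.9999,-0.0158)
member 4 (2-3): L=5.9218, (cx,cy)=(0.3276,0.9448)
member 5 (2-4): L=3.6020, (cx,cy)=(1.0000,0.0000)
member 6 (3-4): L=5.8366, (cx,cy)=(0.2848,-0.9586)
member 7 (3-5): L=3.6560, (cx,cy)=(1.0000,0.0038)
member 8 (4-5): L=5.9529, (cx,cy)=(0.3350,0.9422)
solve A·x = −loads:
  F[0-1] = -5151.7065 N (compression)
  F[0-2] = +1918.3620 N (tension)
  F[1-2] = +844.8368 N (tension)
  F[1-3] = +497.0712 N (tension)
  F[2-3] = -813.2697 N (compression)
  F[2-4] = -230.5794 N (compression)
  F[3-4] = +809.7516 N (tension)
  F[3-5] = -0.0000 N (tension)
  F[4-5] = +0.0000 N (tension)
  Rx@0 = -505.7400 N
  Ry@0 = +4954.2485 N
  Ry@4 = -776.2285 N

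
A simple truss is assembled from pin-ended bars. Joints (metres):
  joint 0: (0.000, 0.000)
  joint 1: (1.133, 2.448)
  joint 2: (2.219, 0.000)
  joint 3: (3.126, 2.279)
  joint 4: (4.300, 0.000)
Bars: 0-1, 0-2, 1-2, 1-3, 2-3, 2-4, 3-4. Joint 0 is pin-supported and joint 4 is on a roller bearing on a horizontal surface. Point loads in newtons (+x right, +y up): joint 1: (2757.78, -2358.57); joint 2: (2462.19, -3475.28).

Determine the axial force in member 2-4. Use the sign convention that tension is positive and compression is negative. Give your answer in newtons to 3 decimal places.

2052.760

N=5 nodes, M=7 members, R=3 reactions → 2N=10, M+R=10
member 0 (0-1): L=2.6975, (cx,cy)=(0.4200,0.9075)
member 1 (0-2): L=2.2190, (cx,cy)=(1.0000,0.0000)
member 2 (1-2): L=2.6781, (cx,cy)=(0.4055,-0.9141)
member 3 (1-3): L=2.0002, (cx,cy)=(0.9964,-0.0845)
member 4 (2-3): L=2.4529, (cx,cy)=(0.3698,0.9291)
member 5 (2-4): L=2.0810, (cx,cy)=(1.0000,0.0000)
member 6 (3-4): L=2.5636, (cx,cy)=(0.4579,-0.8890)
solve A·x = −loads:
  F[0-1] = -2037.4094 N (compression)
  F[0-2] = +6075.7264 N (tension)
  F[1-2] = -230.9602 N (compression)
  F[1-3] = -3532.5108 N (compression)
  F[2-3] = +3967.6148 N (tension)
  F[2-4] = +2052.7601 N (tension)
  F[3-4] = -4482.5252 N (compression)
  Rx@0 = -5219.9700 N
  Ry@0 = +1848.9775 N
  Ry@4 = +3984.8725 N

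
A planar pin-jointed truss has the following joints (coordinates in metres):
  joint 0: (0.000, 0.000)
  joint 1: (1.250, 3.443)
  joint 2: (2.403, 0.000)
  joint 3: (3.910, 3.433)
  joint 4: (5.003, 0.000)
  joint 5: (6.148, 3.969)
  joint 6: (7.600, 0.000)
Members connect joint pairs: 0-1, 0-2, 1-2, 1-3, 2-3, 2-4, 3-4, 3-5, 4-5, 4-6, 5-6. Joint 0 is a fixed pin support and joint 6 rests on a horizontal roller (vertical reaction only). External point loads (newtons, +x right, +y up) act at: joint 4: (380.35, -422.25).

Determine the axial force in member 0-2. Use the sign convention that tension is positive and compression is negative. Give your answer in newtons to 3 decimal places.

N=7 nodes, M=11 members, R=3 reactions → 2N=14, M+R=14
member 0 (0-1): L=3.6629, (cx,cy)=(0.3413,0.9400)
member 1 (0-2): L=2.4030, (cx,cy)=(1.0000,0.0000)
member 2 (1-2): L=3.6309, (cx,cy)=(0.3175,-0.9482)
member 3 (1-3): L=2.6600, (cx,cy)=(1.0000,-0.0038)
member 4 (2-3): L=3.7492, (cx,cy)=(0.4020,0.9157)
member 5 (2-4): L=2.6000, (cx,cy)=(1.0000,0.0000)
member 6 (3-4): L=3.6028, (cx,cy)=(0.3034,-0.9529)
member 7 (3-5): L=2.3013, (cx,cy)=(0.9725,0.2329)
member 8 (4-5): L=4.1309, (cx,cy)=(0.2772,0.9608)
member 9 (4-6): L=2.5970, (cx,cy)=(1.0000,0.0000)
member 10 (5-6): L=4.2263, (cx,cy)=(0.3436,-0.9391)
solve A·x = −loads:
  F[0-1] = -153.5022 N (compression)
  F[0-2] = +432.7343 N (tension)
  F[1-2] = +152.5627 N (tension)
  F[1-3] = -100.8312 N (compression)
  F[2-3] = -157.9912 N (compression)
  F[2-4] = +544.6853 N (tension)
  F[3-4] = +102.3169 N (tension)
  F[3-5] = -200.9010 N (compression)
  F[4-5] = +337.9988 N (tension)
  F[4-6] = +101.6886 N (tension)
  F[5-6] = -295.9795 N (compression)
  Rx@0 = -380.3500 N
  Ry@0 = +144.2873 N
  Ry@6 = +277.9627 N

432.734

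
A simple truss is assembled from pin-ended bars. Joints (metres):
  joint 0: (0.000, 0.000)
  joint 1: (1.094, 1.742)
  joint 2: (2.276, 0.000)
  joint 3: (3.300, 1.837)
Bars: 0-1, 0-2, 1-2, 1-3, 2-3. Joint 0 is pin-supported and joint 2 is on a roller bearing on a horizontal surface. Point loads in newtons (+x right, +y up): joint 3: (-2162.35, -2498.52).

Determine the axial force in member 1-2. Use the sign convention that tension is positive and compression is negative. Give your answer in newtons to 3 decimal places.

709.614

N=4 nodes, M=5 members, R=3 reactions → 2N=8, M+R=8
member 0 (0-1): L=2.0570, (cx,cy)=(0.5318,0.8468)
member 1 (0-2): L=2.2760, (cx,cy)=(1.0000,0.0000)
member 2 (1-2): L=2.1052, (cx,cy)=(0.5615,-0.8275)
member 3 (1-3): L=2.2080, (cx,cy)=(0.9991,0.0430)
member 4 (2-3): L=2.1031, (cx,cy)=(0.4869,0.8735)
solve A·x = −loads:
  F[0-1] = -733.4914 N (compression)
  F[0-2] = -1772.2551 N (compression)
  F[1-2] = +709.6135 N (tension)
  F[1-3] = -789.2583 N (compression)
  F[2-3] = -2821.6054 N (compression)
  Rx@0 = +2162.3500 N
  Ry@0 = +621.1566 N
  Ry@2 = +1877.3634 N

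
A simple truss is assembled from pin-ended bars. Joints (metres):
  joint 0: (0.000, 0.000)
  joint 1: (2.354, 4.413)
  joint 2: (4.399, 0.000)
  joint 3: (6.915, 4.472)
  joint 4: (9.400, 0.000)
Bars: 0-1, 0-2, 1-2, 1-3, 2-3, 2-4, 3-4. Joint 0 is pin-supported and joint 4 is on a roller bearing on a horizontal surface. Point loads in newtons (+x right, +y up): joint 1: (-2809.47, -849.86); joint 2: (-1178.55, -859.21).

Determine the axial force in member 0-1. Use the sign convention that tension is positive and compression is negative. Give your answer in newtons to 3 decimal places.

N=5 nodes, M=7 members, R=3 reactions → 2N=10, M+R=10
member 0 (0-1): L=5.0016, (cx,cy)=(0.4707,0.8823)
member 1 (0-2): L=4.3990, (cx,cy)=(1.0000,0.0000)
member 2 (1-2): L=4.8638, (cx,cy)=(0.4205,-0.9073)
member 3 (1-3): L=4.5614, (cx,cy)=(0.9999,0.0129)
member 4 (2-3): L=5.1312, (cx,cy)=(0.4903,0.8715)
member 5 (2-4): L=5.0010, (cx,cy)=(1.0000,0.0000)
member 6 (3-4): L=5.1161, (cx,cy)=(0.4857,-0.8741)
solve A·x = −loads:
  F[0-1] = -2734.9585 N (compression)
  F[0-2] = -2700.8104 N (compression)
  F[1-2] = +1734.2467 N (tension)
  F[1-3] = +793.1579 N (tension)
  F[2-3] = -819.5861 N (compression)
  F[2-4] = -391.2196 N (compression)
  F[3-4] = +805.4329 N (tension)
  Rx@0 = +3988.0200 N
  Ry@0 = +2413.1079 N
  Ry@4 = -704.0379 N

-2734.959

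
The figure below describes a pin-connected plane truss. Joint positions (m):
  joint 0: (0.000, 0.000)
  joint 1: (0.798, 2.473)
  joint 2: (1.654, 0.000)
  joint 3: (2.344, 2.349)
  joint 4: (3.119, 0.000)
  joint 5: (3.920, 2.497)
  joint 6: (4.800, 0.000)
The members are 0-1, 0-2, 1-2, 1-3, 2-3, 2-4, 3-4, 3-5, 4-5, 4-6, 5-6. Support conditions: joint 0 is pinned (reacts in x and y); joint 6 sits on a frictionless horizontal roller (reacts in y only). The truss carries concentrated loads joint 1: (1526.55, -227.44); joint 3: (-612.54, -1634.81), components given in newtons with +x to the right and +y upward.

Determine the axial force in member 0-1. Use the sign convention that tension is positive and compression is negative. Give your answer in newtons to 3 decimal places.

N=7 nodes, M=11 members, R=3 reactions → 2N=14, M+R=14
member 0 (0-1): L=2.5986, (cx,cy)=(0.3071,0.9517)
member 1 (0-2): L=1.6540, (cx,cy)=(1.0000,0.0000)
member 2 (1-2): L=2.6170, (cx,cy)=(0.3271,-0.9450)
member 3 (1-3): L=1.5510, (cx,cy)=(0.9968,-0.0800)
member 4 (2-3): L=2.4482, (cx,cy)=(0.2818,0.9595)
member 5 (2-4): L=1.4650, (cx,cy)=(1.0000,0.0000)
member 6 (3-4): L=2.4735, (cx,cy)=(0.3133,-0.9496)
member 7 (3-5): L=1.5829, (cx,cy)=(0.9956,0.0935)
member 8 (4-5): L=2.6223, (cx,cy)=(0.3055,0.9522)
member 9 (4-6): L=1.6810, (cx,cy)=(1.0000,0.0000)
member 10 (5-6): L=2.6475, (cx,cy)=(0.3324,-0.9431)
solve A·x = −loads:
  F[0-1] = -566.7626 N (compression)
  F[0-2] = +1088.0587 N (tension)
  F[1-2] = +487.9823 N (tension)
  F[1-3] = -1866.1904 N (compression)
  F[2-3] = -480.6217 N (compression)
  F[2-4] = +1383.1322 N (tension)
  F[3-4] = -1483.8148 N (compression)
  F[3-5] = -922.2701 N (compression)
  F[4-5] = +1479.8289 N (tension)
  F[4-6] = +466.2110 N (tension)
  F[5-6] = -1402.6216 N (compression)
  Rx@0 = -914.0100 N
  Ry@0 = +539.3764 N
  Ry@6 = +1322.8736 N

-566.763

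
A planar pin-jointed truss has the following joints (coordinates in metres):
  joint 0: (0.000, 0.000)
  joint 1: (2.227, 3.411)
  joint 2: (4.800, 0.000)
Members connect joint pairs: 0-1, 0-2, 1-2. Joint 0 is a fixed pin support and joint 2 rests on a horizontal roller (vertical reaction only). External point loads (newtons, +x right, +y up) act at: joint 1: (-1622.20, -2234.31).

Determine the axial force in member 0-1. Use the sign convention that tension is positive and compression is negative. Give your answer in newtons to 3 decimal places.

-2807.065

N=3 nodes, M=3 members, R=3 reactions → 2N=6, M+R=6
member 0 (0-1): L=4.0736, (cx,cy)=(0.5467,0.8373)
member 1 (0-2): L=4.8000, (cx,cy)=(1.0000,0.0000)
member 2 (1-2): L=4.2726, (cx,cy)=(0.6022,-0.7983)
solve A·x = −loads:
  F[0-1] = -2807.0647 N (compression)
  F[0-2] = -87.6141 N (compression)
  F[1-2] = +145.4883 N (tension)
  Rx@0 = +1622.2000 N
  Ry@0 = +2350.4591 N
  Ry@2 = -116.1491 N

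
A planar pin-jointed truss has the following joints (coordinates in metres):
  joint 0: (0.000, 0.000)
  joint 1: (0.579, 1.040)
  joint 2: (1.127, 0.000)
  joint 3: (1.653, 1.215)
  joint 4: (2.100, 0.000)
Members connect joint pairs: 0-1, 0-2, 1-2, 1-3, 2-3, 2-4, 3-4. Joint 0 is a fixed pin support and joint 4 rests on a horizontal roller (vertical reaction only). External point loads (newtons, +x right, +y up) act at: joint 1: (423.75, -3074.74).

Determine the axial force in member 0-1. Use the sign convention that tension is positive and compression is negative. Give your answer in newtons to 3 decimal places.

-2308.670

N=5 nodes, M=7 members, R=3 reactions → 2N=10, M+R=10
member 0 (0-1): L=1.1903, (cx,cy)=(0.4864,0.8737)
member 1 (0-2): L=1.1270, (cx,cy)=(1.0000,0.0000)
member 2 (1-2): L=1.1755, (cx,cy)=(0.4662,-0.8847)
member 3 (1-3): L=1.0882, (cx,cy)=(0.9870,0.1608)
member 4 (2-3): L=1.3240, (cx,cy)=(0.3973,0.9177)
member 5 (2-4): L=0.9730, (cx,cy)=(1.0000,0.0000)
member 6 (3-4): L=1.2946, (cx,cy)=(0.3453,-0.9385)
solve A·x = −loads:
  F[0-1] = -2308.6696 N (compression)
  F[0-2] = +1546.7501 N (tension)
  F[1-2] = -1363.2759 N (compression)
  F[1-3] = -923.2532 N (compression)
  F[2-3] = +1314.2579 N (tension)
  F[2-4] = +389.0949 N (tension)
  F[3-4] = -1126.9104 N (compression)
  Rx@0 = -423.7500 N
  Ry@0 = +2017.1331 N
  Ry@4 = +1057.6069 N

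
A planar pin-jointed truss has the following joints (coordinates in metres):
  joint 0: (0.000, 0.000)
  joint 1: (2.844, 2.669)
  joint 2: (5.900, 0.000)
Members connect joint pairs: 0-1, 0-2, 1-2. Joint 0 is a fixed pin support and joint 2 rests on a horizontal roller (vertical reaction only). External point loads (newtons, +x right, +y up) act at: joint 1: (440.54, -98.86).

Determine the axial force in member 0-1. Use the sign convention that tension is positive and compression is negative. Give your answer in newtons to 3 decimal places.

216.394

N=3 nodes, M=3 members, R=3 reactions → 2N=6, M+R=6
member 0 (0-1): L=3.9002, (cx,cy)=(0.7292,0.6843)
member 1 (0-2): L=5.9000, (cx,cy)=(1.0000,0.0000)
member 2 (1-2): L=4.0574, (cx,cy)=(0.7532,-0.6578)
solve A·x = −loads:
  F[0-1] = +216.3944 N (tension)
  F[0-2] = +282.7484 N (tension)
  F[1-2] = -375.4026 N (compression)
  Rx@0 = -440.5400 N
  Ry@0 = -148.0822 N
  Ry@2 = +246.9422 N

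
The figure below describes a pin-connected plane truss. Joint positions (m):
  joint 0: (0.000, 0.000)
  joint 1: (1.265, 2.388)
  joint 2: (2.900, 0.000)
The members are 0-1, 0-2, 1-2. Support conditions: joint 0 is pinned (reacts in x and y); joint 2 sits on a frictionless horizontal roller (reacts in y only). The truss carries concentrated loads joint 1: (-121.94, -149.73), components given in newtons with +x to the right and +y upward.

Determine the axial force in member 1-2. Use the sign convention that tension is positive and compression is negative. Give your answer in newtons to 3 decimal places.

N=3 nodes, M=3 members, R=3 reactions → 2N=6, M+R=6
member 0 (0-1): L=2.7024, (cx,cy)=(0.4681,0.8837)
member 1 (0-2): L=2.9000, (cx,cy)=(1.0000,0.0000)
member 2 (1-2): L=2.8941, (cx,cy)=(0.5649,-0.8251)
solve A·x = −loads:
  F[0-1] = -209.1593 N (compression)
  F[0-2] = -24.0307 N (compression)
  F[1-2] = +42.5364 N (tension)
  Rx@0 = +121.9400 N
  Ry@0 = +184.8280 N
  Ry@2 = -35.0980 N

42.536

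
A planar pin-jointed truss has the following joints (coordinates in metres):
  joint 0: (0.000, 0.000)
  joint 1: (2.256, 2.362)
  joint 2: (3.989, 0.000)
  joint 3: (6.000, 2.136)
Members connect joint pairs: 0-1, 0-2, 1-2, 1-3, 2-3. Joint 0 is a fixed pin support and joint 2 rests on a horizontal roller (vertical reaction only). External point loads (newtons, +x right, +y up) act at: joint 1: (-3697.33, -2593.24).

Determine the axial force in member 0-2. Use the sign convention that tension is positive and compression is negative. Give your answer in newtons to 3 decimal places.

N=4 nodes, M=5 members, R=3 reactions → 2N=8, M+R=8
member 0 (0-1): L=3.2663, (cx,cy)=(0.6907,0.7231)
member 1 (0-2): L=3.9890, (cx,cy)=(1.0000,0.0000)
member 2 (1-2): L=2.9296, (cx,cy)=(0.5916,-0.8063)
member 3 (1-3): L=3.7508, (cx,cy)=(0.9982,-0.0603)
member 4 (2-3): L=2.9337, (cx,cy)=(0.6855,0.7281)
solve A·x = −loads:
  F[0-1] = -4585.3933 N (compression)
  F[0-2] = -530.2256 N (compression)
  F[1-2] = +896.3236 N (tension)
  F[1-3] = -0.0000 N (compression)
  F[2-3] = +0.0000 N (tension)
  Rx@0 = +3697.3300 N
  Ry@0 = +3315.9134 N
  Ry@2 = -722.6734 N

-530.226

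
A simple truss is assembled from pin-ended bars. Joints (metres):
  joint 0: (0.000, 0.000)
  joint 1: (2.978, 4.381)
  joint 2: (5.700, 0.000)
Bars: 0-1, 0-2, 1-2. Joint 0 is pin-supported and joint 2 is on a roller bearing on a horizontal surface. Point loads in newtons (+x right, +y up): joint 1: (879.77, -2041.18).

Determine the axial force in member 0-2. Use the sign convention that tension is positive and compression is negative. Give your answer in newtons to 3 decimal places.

N=3 nodes, M=3 members, R=3 reactions → 2N=6, M+R=6
member 0 (0-1): L=5.2973, (cx,cy)=(0.5622,0.8270)
member 1 (0-2): L=5.7000, (cx,cy)=(1.0000,0.0000)
member 2 (1-2): L=5.1578, (cx,cy)=(0.5277,-0.8494)
solve A·x = −loads:
  F[0-1] = -361.0123 N (compression)
  F[0-2] = +1082.7205 N (tension)
  F[1-2] = -2051.5826 N (compression)
  Rx@0 = -879.7700 N
  Ry@0 = +298.5648 N
  Ry@2 = +1742.6152 N

1082.720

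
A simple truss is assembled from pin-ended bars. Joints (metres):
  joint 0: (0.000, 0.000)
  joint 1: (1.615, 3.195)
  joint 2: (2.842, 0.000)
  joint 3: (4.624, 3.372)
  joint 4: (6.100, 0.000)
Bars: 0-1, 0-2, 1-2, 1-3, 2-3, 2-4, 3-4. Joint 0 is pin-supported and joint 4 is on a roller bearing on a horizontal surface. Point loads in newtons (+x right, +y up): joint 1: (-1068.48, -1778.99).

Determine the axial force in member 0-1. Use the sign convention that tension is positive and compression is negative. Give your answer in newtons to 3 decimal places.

N=5 nodes, M=7 members, R=3 reactions → 2N=10, M+R=10
member 0 (0-1): L=3.5800, (cx,cy)=(0.4511,0.8925)
member 1 (0-2): L=2.8420, (cx,cy)=(1.0000,0.0000)
member 2 (1-2): L=3.4225, (cx,cy)=(0.3585,-0.9335)
member 3 (1-3): L=3.0142, (cx,cy)=(0.9983,0.0587)
member 4 (2-3): L=3.8139, (cx,cy)=(0.4672,0.8841)
member 5 (2-4): L=3.2580, (cx,cy)=(1.0000,0.0000)
member 6 (3-4): L=3.6809, (cx,cy)=(0.4010,-0.9161)
solve A·x = −loads:
  F[0-1] = -2092.6724 N (compression)
  F[0-2] = -124.4337 N (compression)
  F[1-2] = +100.5254 N (tension)
  F[1-3] = +88.5472 N (tension)
  F[2-3] = -106.1415 N (compression)
  F[2-4] = -38.8012 N (compression)
  F[3-4] = +96.7636 N (tension)
  Rx@0 = +1068.4800 N
  Ry@0 = +1867.6334 N
  Ry@4 = -88.6434 N

-2092.672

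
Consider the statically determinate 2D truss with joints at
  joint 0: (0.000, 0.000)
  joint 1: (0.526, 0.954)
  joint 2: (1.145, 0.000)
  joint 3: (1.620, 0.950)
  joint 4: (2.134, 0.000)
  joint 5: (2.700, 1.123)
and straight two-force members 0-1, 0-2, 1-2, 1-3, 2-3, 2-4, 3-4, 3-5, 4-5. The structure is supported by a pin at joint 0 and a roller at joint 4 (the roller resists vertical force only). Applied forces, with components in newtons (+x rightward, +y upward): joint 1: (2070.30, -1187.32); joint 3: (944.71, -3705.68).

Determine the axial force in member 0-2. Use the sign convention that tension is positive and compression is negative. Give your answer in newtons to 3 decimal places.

N=6 nodes, M=9 members, R=3 reactions → 2N=12, M+R=12
member 0 (0-1): L=1.0894, (cx,cy)=(0.4828,0.8757)
member 1 (0-2): L=1.1450, (cx,cy)=(1.0000,0.0000)
member 2 (1-2): L=1.1372, (cx,cy)=(0.5443,-0.8389)
member 3 (1-3): L=1.0940, (cx,cy)=(1.0000,-0.0037)
member 4 (2-3): L=1.0621, (cx,cy)=(0.4472,0.8944)
member 5 (2-4): L=0.9890, (cx,cy)=(1.0000,0.0000)
member 6 (3-4): L=1.0801, (cx,cy)=(0.4759,-0.8795)
member 7 (3-5): L=1.0938, (cx,cy)=(0.9874,0.1582)
member 8 (4-5): L=1.2576, (cx,cy)=(0.4501,0.8930)
solve A·x = −loads:
  F[0-1] = -503.7486 N (compression)
  F[0-2] = +3258.2373 N (tension)
  F[1-2] = -881.4994 N (compression)
  F[1-3] = -1833.7322 N (compression)
  F[2-3] = +826.7604 N (tension)
  F[2-4] = +2408.6914 N (tension)
  F[3-4] = -5061.7058 N (compression)
  F[3-5] = +0.0000 N (tension)
  F[4-5] = -0.0000 N (compression)
  Rx@0 = -3015.0100 N
  Ry@0 = +441.1384 N
  Ry@4 = +4451.8616 N

3258.237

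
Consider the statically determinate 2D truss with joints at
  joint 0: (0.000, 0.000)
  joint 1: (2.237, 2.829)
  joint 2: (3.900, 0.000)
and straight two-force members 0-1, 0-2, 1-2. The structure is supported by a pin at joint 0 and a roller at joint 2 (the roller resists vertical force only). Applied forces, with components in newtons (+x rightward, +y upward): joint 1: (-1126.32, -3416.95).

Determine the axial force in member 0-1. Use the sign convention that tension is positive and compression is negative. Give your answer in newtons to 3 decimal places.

N=3 nodes, M=3 members, R=3 reactions → 2N=6, M+R=6
member 0 (0-1): L=3.6066, (cx,cy)=(0.6203,0.7844)
member 1 (0-2): L=3.9000, (cx,cy)=(1.0000,0.0000)
member 2 (1-2): L=3.2816, (cx,cy)=(0.5068,-0.8621)
solve A·x = −loads:
  F[0-1] = -2899.0796 N (compression)
  F[0-2] = +671.8498 N (tension)
  F[1-2] = -1325.7566 N (compression)
  Rx@0 = +1126.3200 N
  Ry@0 = +2274.0377 N
  Ry@2 = +1142.9123 N

-2899.080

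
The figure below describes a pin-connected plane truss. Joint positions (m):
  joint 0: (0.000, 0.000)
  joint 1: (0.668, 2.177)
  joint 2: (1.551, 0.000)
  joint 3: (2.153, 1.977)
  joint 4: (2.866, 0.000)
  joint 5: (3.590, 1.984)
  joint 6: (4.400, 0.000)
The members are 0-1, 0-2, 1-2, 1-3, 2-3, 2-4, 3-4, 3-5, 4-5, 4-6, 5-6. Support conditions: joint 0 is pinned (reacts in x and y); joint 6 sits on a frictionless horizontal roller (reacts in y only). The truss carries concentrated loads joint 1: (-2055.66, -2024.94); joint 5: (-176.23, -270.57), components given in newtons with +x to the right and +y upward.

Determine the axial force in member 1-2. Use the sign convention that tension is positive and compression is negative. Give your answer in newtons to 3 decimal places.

776.699

N=7 nodes, M=11 members, R=3 reactions → 2N=14, M+R=14
member 0 (0-1): L=2.2772, (cx,cy)=(0.2933,0.9560)
member 1 (0-2): L=1.5510, (cx,cy)=(1.0000,0.0000)
member 2 (1-2): L=2.3493, (cx,cy)=(0.3759,-0.9267)
member 3 (1-3): L=1.4984, (cx,cy)=(0.9911,-0.1335)
member 4 (2-3): L=2.0666, (cx,cy)=(0.2913,0.9566)
member 5 (2-4): L=1.3150, (cx,cy)=(1.0000,0.0000)
member 6 (3-4): L=2.1016, (cx,cy)=(0.3393,-0.9407)
member 7 (3-5): L=1.4370, (cx,cy)=(1.0000,0.0049)
member 8 (4-5): L=2.1120, (cx,cy)=(0.3428,0.9394)
member 9 (4-6): L=1.5340, (cx,cy)=(1.0000,0.0000)
member 10 (5-6): L=2.1430, (cx,cy)=(0.3780,-0.9258)
solve A·x = −loads:
  F[0-1] = -2995.6644 N (compression)
  F[0-2] = -1353.1263 N (compression)
  F[1-2] = +776.6993 N (tension)
  F[1-3] = +892.9537 N (tension)
  F[2-3] = -752.3764 N (compression)
  F[2-4] = -842.0291 N (compression)
  F[3-4] = +893.7041 N (tension)
  F[3-5] = +362.6067 N (tension)
  F[4-5] = -894.9289 N (compression)
  F[4-6] = -232.0442 N (compression)
  F[5-6] = +613.9082 N (tension)
  Rx@0 = +2231.8900 N
  Ry@0 = +2863.8750 N
  Ry@6 = -568.3650 N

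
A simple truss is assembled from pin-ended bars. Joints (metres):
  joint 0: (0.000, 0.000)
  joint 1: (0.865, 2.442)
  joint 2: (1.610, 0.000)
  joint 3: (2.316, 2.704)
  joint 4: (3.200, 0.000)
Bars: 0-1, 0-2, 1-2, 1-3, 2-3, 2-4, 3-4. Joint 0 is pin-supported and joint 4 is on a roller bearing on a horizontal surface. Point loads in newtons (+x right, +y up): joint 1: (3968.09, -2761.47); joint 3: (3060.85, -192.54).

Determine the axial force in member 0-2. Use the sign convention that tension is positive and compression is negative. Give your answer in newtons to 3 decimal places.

5772.753

N=5 nodes, M=7 members, R=3 reactions → 2N=10, M+R=10
member 0 (0-1): L=2.5907, (cx,cy)=(0.3339,0.9426)
member 1 (0-2): L=1.6100, (cx,cy)=(1.0000,0.0000)
member 2 (1-2): L=2.5531, (cx,cy)=(0.2918,-0.9565)
member 3 (1-3): L=1.4745, (cx,cy)=(0.9841,0.1777)
member 4 (2-3): L=2.7946, (cx,cy)=(0.2526,0.9676)
member 5 (2-4): L=1.5900, (cx,cy)=(1.0000,0.0000)
member 6 (3-4): L=2.8448, (cx,cy)=(0.3107,-0.9505)
solve A·x = −loads:
  F[0-1] = +3762.2770 N (tension)
  F[0-2] = +5772.7533 N (tension)
  F[1-2] = -6735.7581 N (compression)
  F[1-3] = -758.4754 N (compression)
  F[2-3] = +6658.5901 N (tension)
  F[2-4] = +2125.1235 N (tension)
  F[3-4] = -6838.9370 N (compression)
  Rx@0 = -7028.9400 N
  Ry@0 = -3546.3676 N
  Ry@4 = +6500.3776 N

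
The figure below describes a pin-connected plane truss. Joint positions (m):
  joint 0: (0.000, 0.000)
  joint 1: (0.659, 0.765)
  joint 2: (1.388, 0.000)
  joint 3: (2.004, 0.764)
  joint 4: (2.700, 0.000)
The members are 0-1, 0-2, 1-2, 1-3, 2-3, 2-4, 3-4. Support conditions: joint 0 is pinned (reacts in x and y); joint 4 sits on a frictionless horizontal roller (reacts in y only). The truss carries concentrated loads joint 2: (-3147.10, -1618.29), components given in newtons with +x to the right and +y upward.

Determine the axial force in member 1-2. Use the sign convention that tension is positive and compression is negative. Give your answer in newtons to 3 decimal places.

1087.708

N=5 nodes, M=7 members, R=3 reactions → 2N=10, M+R=10
member 0 (0-1): L=1.0097, (cx,cy)=(0.6527,0.7576)
member 1 (0-2): L=1.3880, (cx,cy)=(1.0000,0.0000)
member 2 (1-2): L=1.0567, (cx,cy)=(0.6899,-0.7239)
member 3 (1-3): L=1.3450, (cx,cy)=(1.0000,-0.0007)
member 4 (2-3): L=0.9814, (cx,cy)=(0.6277,0.7785)
member 5 (2-4): L=1.3120, (cx,cy)=(1.0000,0.0000)
member 6 (3-4): L=1.0335, (cx,cy)=(0.6734,-0.7392)
solve A·x = −loads:
  F[0-1] = -1037.9104 N (compression)
  F[0-2] = -2469.6919 N (compression)
  F[1-2] = +1087.7085 N (tension)
  F[1-3] = -1427.7836 N (compression)
  F[2-3] = +1067.2879 N (tension)
  F[2-4] = +757.8756 N (tension)
  F[3-4] = -1125.3746 N (compression)
  Rx@0 = +3147.1000 N
  Ry@0 = +786.3691 N
  Ry@4 = +831.9209 N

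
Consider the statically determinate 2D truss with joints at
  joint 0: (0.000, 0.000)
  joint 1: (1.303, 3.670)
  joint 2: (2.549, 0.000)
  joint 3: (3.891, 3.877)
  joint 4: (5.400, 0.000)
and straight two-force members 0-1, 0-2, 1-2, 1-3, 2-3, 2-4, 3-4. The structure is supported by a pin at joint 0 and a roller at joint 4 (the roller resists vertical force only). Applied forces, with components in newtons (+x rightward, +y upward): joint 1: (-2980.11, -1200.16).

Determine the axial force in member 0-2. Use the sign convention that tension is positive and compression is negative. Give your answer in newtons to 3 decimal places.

N=5 nodes, M=7 members, R=3 reactions → 2N=10, M+R=10
member 0 (0-1): L=3.8944, (cx,cy)=(0.3346,0.9424)
member 1 (0-2): L=2.5490, (cx,cy)=(1.0000,0.0000)
member 2 (1-2): L=3.8757, (cx,cy)=(0.3215,-0.9469)
member 3 (1-3): L=2.5963, (cx,cy)=(0.9968,0.0797)
member 4 (2-3): L=4.1027, (cx,cy)=(0.3271,0.9450)
member 5 (2-4): L=2.8510, (cx,cy)=(1.0000,0.0000)
member 6 (3-4): L=4.1603, (cx,cy)=(0.3627,-0.9319)
solve A·x = −loads:
  F[0-1] = -3115.4898 N (compression)
  F[0-2] = -1937.7324 N (compression)
  F[1-2] = +1943.9758 N (tension)
  F[1-3] = +1316.9632 N (tension)
  F[2-3] = -1947.9362 N (compression)
  F[2-4] = -675.5964 N (compression)
  F[3-4] = +1862.6196 N (tension)
  Rx@0 = +2980.1100 N
  Ry@0 = +2935.9369 N
  Ry@4 = -1735.7769 N

-1937.732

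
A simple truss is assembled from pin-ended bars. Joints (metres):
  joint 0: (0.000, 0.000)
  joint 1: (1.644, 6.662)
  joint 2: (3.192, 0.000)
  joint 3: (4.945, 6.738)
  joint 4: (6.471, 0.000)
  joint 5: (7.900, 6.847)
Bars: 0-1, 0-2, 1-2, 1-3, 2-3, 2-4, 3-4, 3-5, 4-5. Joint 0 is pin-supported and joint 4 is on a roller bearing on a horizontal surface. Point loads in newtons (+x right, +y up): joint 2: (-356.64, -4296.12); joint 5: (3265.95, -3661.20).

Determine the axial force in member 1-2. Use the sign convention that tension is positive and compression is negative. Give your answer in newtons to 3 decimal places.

N=6 nodes, M=9 members, R=3 reactions → 2N=12, M+R=12
member 0 (0-1): L=6.8618, (cx,cy)=(0.2396,0.9709)
member 1 (0-2): L=3.1920, (cx,cy)=(1.0000,0.0000)
member 2 (1-2): L=6.8395, (cx,cy)=(0.2263,-0.9741)
member 3 (1-3): L=3.3019, (cx,cy)=(0.9997,0.0230)
member 4 (2-3): L=6.9623, (cx,cy)=(0.2518,0.9678)
member 5 (2-4): L=3.2790, (cx,cy)=(1.0000,0.0000)
member 6 (3-4): L=6.9086, (cx,cy)=(0.2209,-0.9753)
member 7 (3-5): L=2.9570, (cx,cy)=(0.9993,0.0369)
member 8 (4-5): L=6.9945, (cx,cy)=(0.2043,0.9789)
solve A·x = −loads:
  F[0-1] = +2149.9028 N (tension)
  F[0-2] = +2394.2244 N (tension)
  F[1-2] = -2119.3824 N (compression)
  F[1-3] = +995.0351 N (tension)
  F[2-3] = +6572.2403 N (tension)
  F[2-4] = +616.3901 N (tension)
  F[3-4] = -6391.4658 N (compression)
  F[3-5] = +4064.0868 N (tension)
  F[4-5] = -3893.1231 N (compression)
  Rx@0 = -2909.3100 N
  Ry@0 = -2087.2874 N
  Ry@4 = +10044.6074 N

-2119.382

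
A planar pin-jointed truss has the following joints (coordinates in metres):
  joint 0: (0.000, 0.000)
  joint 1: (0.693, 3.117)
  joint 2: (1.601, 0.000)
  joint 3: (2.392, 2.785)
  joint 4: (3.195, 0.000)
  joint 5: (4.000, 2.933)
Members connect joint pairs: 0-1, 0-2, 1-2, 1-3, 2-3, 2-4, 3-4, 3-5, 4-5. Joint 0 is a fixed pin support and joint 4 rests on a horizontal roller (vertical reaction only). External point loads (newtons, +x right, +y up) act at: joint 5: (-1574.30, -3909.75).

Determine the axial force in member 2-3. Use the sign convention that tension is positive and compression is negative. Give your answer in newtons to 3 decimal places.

-529.221

N=6 nodes, M=9 members, R=3 reactions → 2N=12, M+R=12
member 0 (0-1): L=3.1931, (cx,cy)=(0.2170,0.9762)
member 1 (0-2): L=1.6010, (cx,cy)=(1.0000,0.0000)
member 2 (1-2): L=3.2466, (cx,cy)=(0.2797,-0.9601)
member 3 (1-3): L=1.7311, (cx,cy)=(0.9814,-0.1918)
member 4 (2-3): L=2.8952, (cx,cy)=(0.2732,0.9620)
member 5 (2-4): L=1.5940, (cx,cy)=(1.0000,0.0000)
member 6 (3-4): L=2.8985, (cx,cy)=(0.2770,-0.9609)
member 7 (3-5): L=1.6148, (cx,cy)=(0.9958,0.0917)
member 8 (4-5): L=3.0415, (cx,cy)=(0.2647,0.9643)
solve A·x = −loads:
  F[0-1] = -471.3515 N (compression)
  F[0-2] = -1472.0026 N (compression)
  F[1-2] = +530.2462 N (tension)
  F[1-3] = -255.3366 N (compression)
  F[2-3] = -529.2210 N (compression)
  F[2-4] = -1179.1117 N (compression)
  F[3-4] = +429.6052 N (tension)
  F[3-5] = -516.3814 N (compression)
  F[4-5] = -4005.2593 N (compression)
  Rx@0 = +1574.3000 N
  Ry@0 = +460.1168 N
  Ry@4 = +3449.6332 N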